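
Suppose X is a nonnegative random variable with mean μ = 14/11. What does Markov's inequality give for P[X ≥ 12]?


μ = E[X] = 14/11, a = 12.
Markov: P[X ≥ 12] ≤ μ/a = (14/11)/12 = 7/66.
Numerically: ≈ 0.106.
(Since a = 12 > μ = 1.273, the bound 7/66 is < 1 and informative.)

P[X ≥ 12] ≤ 7/66 ≈ 0.106.


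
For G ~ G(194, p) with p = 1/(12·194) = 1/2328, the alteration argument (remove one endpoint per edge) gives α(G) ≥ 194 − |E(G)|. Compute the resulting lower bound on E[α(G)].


E[|E(G)|] = C(194, 2)·p = 18721 · (1/2328) = 193/24.
E[α(G)] ≥ n − E[|E(G)|] = 194 − 193/24 = 4463/24.
Numerically: ≈ 185.9583.
(This is only a lower bound; the true E[α(G)] may be larger.)

E[α(G)] ≥ 4463/24 ≈ 185.9583.


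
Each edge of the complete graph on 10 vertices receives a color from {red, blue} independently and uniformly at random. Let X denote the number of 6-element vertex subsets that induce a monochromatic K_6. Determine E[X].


Let X = Σ_S X_S over the C(10, 6) = 210 subsets S of size 6, where X_S = 1 if the K_6 on S is monochromatic.
For a fixed S, the K_6 on S has C(6, 2) = 15 edges. P[all 15 edges red] = (1/2)^15, and likewise for blue, so P[monochromatic] = 2·(1/2)^15 = 2^{1 − 15} = 1/16384.
Summing: E[X] = C(10, 6) · 2^{1 − 15} = 210 · 1/16384 = 105/8192.
Numerically: E[X] ≈ 0.013.

E[X] = C(10,6)·2^(1−C(6,2)) = 105/8192 ≈ 0.013.


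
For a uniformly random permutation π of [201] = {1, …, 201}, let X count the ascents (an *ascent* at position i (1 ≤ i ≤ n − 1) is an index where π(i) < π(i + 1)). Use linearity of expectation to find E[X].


Write X = Σ X_I over i = 1, …, 200, with X_I the indicator of one ascent.
There are 200 indicators.
For each fixed i, the pair (π(i), π(i+1)) is a uniformly random ordered pair of distinct values from {1, …, 201}; by symmetry P[π(i) < π(i+1)] = 1/2.
By linearity: E[X] = 200 · (1/2) = (201 − 1) · (1/2) = 100 ≈ 100.000000.

E[X] = 100 = 100.000000.


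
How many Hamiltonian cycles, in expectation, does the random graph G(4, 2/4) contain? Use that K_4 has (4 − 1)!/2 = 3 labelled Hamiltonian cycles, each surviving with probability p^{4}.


K_4 has (4 − 1)!/2 = 3 labelled Hamiltonian cycles.
For each such Hamiltonian cycle H, let X_H = 1 if all 4 edges of H are present in G. Then P[X_H = 1] = p^{4} = (1/2)^{4} = 1/16.
Summing the indicators: E[X] = Σ_H E[X_H] = 3 · p^{4} = 3 · 1/16 = 3/16.
Numerically: E[X] ≈ 0.1875.

E[X] = 3 · (1/2)^{4} = 3/16 ≈ 0.1875.


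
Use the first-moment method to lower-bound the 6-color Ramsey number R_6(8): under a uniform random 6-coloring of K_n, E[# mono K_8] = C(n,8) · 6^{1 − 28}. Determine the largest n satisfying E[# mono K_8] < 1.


We need C(n, 8) · 6^{1 − 28} < 1, i.e. C(n, 8) < 6^{28 − 1} = 1023490369077469249536.
Check values of n near the boundary:
  n = 1592: C(1592, 8) = 1005480414540892933435; 1005480414540892933435 < 1023490369077469249536? YES
  n = 1593: C(1593, 8) = 1010555394551193970323; 1010555394551193970323 < 1023490369077469249536? YES
  n = 1594: C(1594, 8) = 1015652773590544255167; 1015652773590544255167 < 1023490369077469249536? YES
  n = 1595: C(1595, 8) = 1020772636343363633895; 1020772636343363633895 < 1023490369077469249536? YES
  n = 1596: C(1596, 8) = 1025915067760710553965; 1025915067760710553965 < 1023490369077469249536? NO
The largest n with C(n, 8) < 1023490369077469249536 is n = 1595 (where E[X] = 113419181815929292655/113721152119718805504 ≈ 0.9973). Hence R_6(8) > 1595, i.e. R_6(8) ≥ 1596.

Largest n = 1595; hence R_6(8) > 1595.


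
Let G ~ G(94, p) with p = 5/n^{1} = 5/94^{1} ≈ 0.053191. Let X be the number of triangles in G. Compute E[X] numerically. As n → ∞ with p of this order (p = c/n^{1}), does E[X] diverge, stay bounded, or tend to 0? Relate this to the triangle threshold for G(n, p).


Number of potential triangles: C(94, 3) = 134044.
Each occurs with probability p³ ≈ (0.053191)³ ≈ 1.5049652e-04.
By linearity: E[X] = C(94, 3)·p³ ≈ 134044 · 1.5049652e-04 ≈ 20.17316.
Here α = 1, so p = 5/n is exactly at the triangle threshold p ~ 1/n. Asymptotically E[X] → c³/6 = 5³/6 = 125/6 ≈ 20.83333, a bounded constant. In this regime the triangle count is asymptotically Poisson(c³/6).

E[X] ≈ 20.17316; in regime p = Θ(1/n^{1}) E[X] stays bounded (at the triangle threshold p ~ 1/n).


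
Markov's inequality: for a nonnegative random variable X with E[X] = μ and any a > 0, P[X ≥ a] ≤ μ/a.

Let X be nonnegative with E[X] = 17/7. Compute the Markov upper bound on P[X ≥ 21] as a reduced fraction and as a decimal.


μ = E[X] = 17/7, a = 21.
Markov: P[X ≥ 21] ≤ μ/a = (17/7)/21 = 17/147.
Numerically: ≈ 0.11565.
(Since a = 21 > μ = 2.42857, the bound 17/147 is < 1 and informative.)

P[X ≥ 21] ≤ 17/147 ≈ 0.11565.


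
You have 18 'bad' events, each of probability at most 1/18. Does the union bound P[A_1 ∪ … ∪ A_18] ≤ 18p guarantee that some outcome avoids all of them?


Union bound: P[∪_{i=1}^{18} A_i] ≤ Σ_i P[A_i] ≤ 18·p = 18·(1/18) = 1.
Numerically: 1 ≈ 1.0000000.
Is 1 < 1? NO.
Since the bound 1 is ≥ 1, the union bound is uninformative here; it does NOT by itself certify existence.

18·p = 1 ≈ 1.0000000; existence NOT certified by the union bound.


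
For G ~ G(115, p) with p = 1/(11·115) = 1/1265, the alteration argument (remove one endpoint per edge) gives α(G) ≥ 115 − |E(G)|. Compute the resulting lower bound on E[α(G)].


E[|E(G)|] = C(115, 2)·p = 6555 · (1/1265) = 57/11.
E[α(G)] ≥ n − E[|E(G)|] = 115 − 57/11 = 1208/11.
Numerically: ≈ 109.8182.
(This is only a lower bound; the true E[α(G)] may be larger.)

E[α(G)] ≥ 1208/11 ≈ 109.8182.


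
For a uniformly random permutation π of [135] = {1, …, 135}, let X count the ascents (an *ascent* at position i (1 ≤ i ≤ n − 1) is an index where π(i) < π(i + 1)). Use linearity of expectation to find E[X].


Write X = Σ X_I over i = 1, …, 134, with X_I the indicator of one ascent.
There are 134 indicators.
For each fixed i, the pair (π(i), π(i+1)) is a uniformly random ordered pair of distinct values from {1, …, 135}; by symmetry P[π(i) < π(i+1)] = 1/2.
By linearity: E[X] = 134 · (1/2) = (135 − 1) · (1/2) = 67 ≈ 67.00000.

E[X] = 67 = 67.00000.


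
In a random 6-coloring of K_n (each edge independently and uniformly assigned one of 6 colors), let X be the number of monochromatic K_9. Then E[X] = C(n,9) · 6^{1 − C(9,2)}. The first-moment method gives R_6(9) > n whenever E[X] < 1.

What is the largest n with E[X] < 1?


We need C(n, 9) · 6^{1 − 36} < 1, i.e. C(n, 9) < 6^{36 − 1} = 1719070799748422591028658176.
Check values of n near the boundary:
  n = 4405: C(4405, 9) = 1706862792900636302463627150; 1706862792900636302463627150 < 1719070799748422591028658176? YES
  n = 4406: C(4406, 9) = 1710356485221788389505285700; 1710356485221788389505285700 < 1719070799748422591028658176? YES
  n = 4407: C(4407, 9) = 1713856532599459170657070050; 1713856532599459170657070050 < 1719070799748422591028658176? YES
  n = 4408: C(4408, 9) = 1717362945146264156457459600; 1717362945146264156457459600 < 1719070799748422591028658176? YES
  n = 4409: C(4409, 9) = 1720875732988608787686577131; 1720875732988608787686577131 < 1719070799748422591028658176? NO
  n = 4410: C(4410, 9) = 1724394906266704102180823710; 1724394906266704102180823710 < 1719070799748422591028658176? NO
The largest n with C(n, 9) < 1719070799748422591028658176 is n = 4408 (where E[X] = 35778394690547169926197075/35813974994758803979763712 ≈ 0.9990065). Hence R_6(9) > 4408, i.e. R_6(9) ≥ 4409.

Largest n = 4408; hence R_6(9) > 4408.


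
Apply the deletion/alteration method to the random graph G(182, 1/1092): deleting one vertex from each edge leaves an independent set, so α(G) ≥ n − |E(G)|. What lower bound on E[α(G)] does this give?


E[|E(G)|] = C(182, 2)·p = 16471 · (1/1092) = 181/12.
E[α(G)] ≥ n − E[|E(G)|] = 182 − 181/12 = 2003/12.
Numerically: ≈ 166.9167.
(This is only a lower bound; the true E[α(G)] may be larger.)

E[α(G)] ≥ 2003/12 ≈ 166.9167.


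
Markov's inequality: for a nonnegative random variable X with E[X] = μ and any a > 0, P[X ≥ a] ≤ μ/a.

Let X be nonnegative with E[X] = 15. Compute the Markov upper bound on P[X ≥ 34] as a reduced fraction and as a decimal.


μ = E[X] = 15, a = 34.
Markov: P[X ≥ 34] ≤ μ/a = (15)/34 = 15/34.
Numerically: ≈ 0.441176.
(Since a = 34 > μ = 15.000000, the bound 15/34 is < 1 and informative.)

P[X ≥ 34] ≤ 15/34 ≈ 0.441176.


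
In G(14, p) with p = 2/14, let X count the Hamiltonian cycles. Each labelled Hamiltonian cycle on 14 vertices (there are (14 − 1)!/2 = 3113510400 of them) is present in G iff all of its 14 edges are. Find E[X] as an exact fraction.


K_14 has (14 − 1)!/2 = 3113510400 labelled Hamiltonian cycles.
For each such Hamiltonian cycle H, let X_H = 1 if all 14 edges of H are present in G. Then P[X_H = 1] = p^{14} = (1/7)^{14} = 1/678223072849.
By linearity: E[X] = Σ_H E[X_H] = 3113510400 · p^{14} = 3113510400 · 1/678223072849 = 444787200/96889010407.
Numerically: E[X] ≈ 0.00459.

E[X] = 3113510400 · (1/7)^{14} = 444787200/96889010407 ≈ 0.00459.


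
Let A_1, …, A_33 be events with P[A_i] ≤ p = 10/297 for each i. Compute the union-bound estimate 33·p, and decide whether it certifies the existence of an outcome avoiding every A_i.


Union bound: P[∪_{i=1}^{33} A_i] ≤ Σ_i P[A_i] ≤ 33·p = 33·(10/297) = 10/9.
Numerically: 10/9 ≈ 1.1111.
Is 10/9 < 1? NO.
Since the bound 10/9 is ≥ 1, the union bound is uninformative here; it does NOT by itself certify existence.

33·p = 10/9 ≈ 1.1111; existence NOT certified by the union bound.


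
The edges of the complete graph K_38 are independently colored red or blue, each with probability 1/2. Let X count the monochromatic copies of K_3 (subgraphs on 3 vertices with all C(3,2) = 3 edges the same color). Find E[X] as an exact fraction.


Let X = Σ_S X_S over the C(38, 3) = 8436 subsets S of size 3, where X_S = 1 if the K_3 on S is monochromatic.
For a fixed S, the K_3 on S has C(3, 2) = 3 edges. P[all 3 edges red] = (1/2)^3, and likewise for blue, so P[monochromatic] = 2·(1/2)^3 = 2^{1 − 3} = 1/4.
Summing: E[X] = C(38, 3) · 2^{1 − 3} = 8436 · 1/4 = 2109.
Numerically: E[X] ≈ 2109.000.

E[X] = C(38,3)·2^(1−C(3,2)) = 2109 ≈ 2109.000.


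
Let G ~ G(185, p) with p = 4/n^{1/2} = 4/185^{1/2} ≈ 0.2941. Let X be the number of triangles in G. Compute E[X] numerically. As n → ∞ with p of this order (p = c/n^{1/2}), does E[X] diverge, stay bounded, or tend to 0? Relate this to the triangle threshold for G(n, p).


Number of potential triangles: C(185, 3) = 1038220.
Each occurs with probability p³ ≈ (0.2941)³ ≈ 2.543445e-02.
By linearity: E[X] = C(185, 3)·p³ ≈ 1038220 · 2.543445e-02 ≈ 26406.5565.
Since α = 1/2 < 1, p = c/n^{1/2} ≫ 1/n is above the triangle threshold p ~ 1/n. Asymptotically E[X] ~ (c³/6)·n^{3(1−α)} = (4³/6)·n^{1.5} → ∞; triangles are abundant w.h.p.

E[X] ≈ 26406.5565; in regime p = Θ(1/n^{1/2}) E[X] diverges (above the triangle threshold p ~ 1/n).


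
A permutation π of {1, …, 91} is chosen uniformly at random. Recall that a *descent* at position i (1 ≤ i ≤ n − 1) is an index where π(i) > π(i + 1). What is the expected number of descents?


Write X = Σ X_I over i = 1, …, 90, with X_I the indicator of one descent.
There are 90 indicators.
For each fixed i, the pair (π(i), π(i+1)) is a uniformly random ordered pair of distinct values from {1, …, 91}; by symmetry P[π(i) > π(i+1)] = 1/2.
By linearity: E[X] = 90 · (1/2) = (91 − 1) · (1/2) = 45 ≈ 45.000000.

E[X] = 45 = 45.000000.


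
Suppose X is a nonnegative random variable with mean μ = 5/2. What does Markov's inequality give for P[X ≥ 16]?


μ = E[X] = 5/2, a = 16.
Markov: P[X ≥ 16] ≤ μ/a = (5/2)/16 = 5/32.
Numerically: ≈ 0.15625.
(Since a = 16 > μ = 2.50000, the bound 5/32 is < 1 and informative.)

P[X ≥ 16] ≤ 5/32 ≈ 0.15625.


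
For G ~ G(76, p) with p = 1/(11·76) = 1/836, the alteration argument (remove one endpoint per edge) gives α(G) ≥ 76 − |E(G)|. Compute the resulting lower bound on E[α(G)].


E[|E(G)|] = C(76, 2)·p = 2850 · (1/836) = 75/22.
E[α(G)] ≥ n − E[|E(G)|] = 76 − 75/22 = 1597/22.
Numerically: ≈ 72.59091.
(This is only a lower bound; the true E[α(G)] may be larger.)

E[α(G)] ≥ 1597/22 ≈ 72.59091.


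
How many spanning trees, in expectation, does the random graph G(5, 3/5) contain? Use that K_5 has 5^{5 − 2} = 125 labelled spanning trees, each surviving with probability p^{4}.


K_5 has 5^{5 − 2} = 125 labelled spanning trees.
For each such spanning tree H, let X_H = 1 if all 4 edges of H are present in G. Then P[X_H = 1] = p^{4} = (3/5)^{4} = 81/625.
By linearity: E[X] = Σ_H E[X_H] = 125 · p^{4} = 125 · 81/625 = 81/5.
Numerically: E[X] ≈ 16.2.

E[X] = 125 · (3/5)^{4} = 81/5 ≈ 16.2.


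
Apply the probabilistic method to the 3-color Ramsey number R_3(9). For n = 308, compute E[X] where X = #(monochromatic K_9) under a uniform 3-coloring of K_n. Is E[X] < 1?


E[X] = C(308, 9) · 3^{1 − 36} = 61088326838816200 · 3^{−35} = 61088326838816200/50031545098999707.
As a reduced fraction: E[X] = 61088326838816200/50031545098999707 ≈ 1.221.
Is E[X] < 1? NO.
Since E[X] ≥ 1, the first-moment bound is inconclusive at n = 308; it does NOT by itself certify R_3(9) > 308.

E[X] = 61088326838816200/50031545098999707 ≈ 1.221; E[X] ≥ 1; first-moment method inconclusive here.


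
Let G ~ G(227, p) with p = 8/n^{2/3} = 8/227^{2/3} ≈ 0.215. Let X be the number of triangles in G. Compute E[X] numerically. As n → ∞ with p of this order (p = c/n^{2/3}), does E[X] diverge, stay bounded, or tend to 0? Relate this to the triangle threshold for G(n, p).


Number of potential triangles: C(227, 3) = 1923825.
Each occurs with probability p³ ≈ (0.215)³ ≈ 9.93615e-03.
By linearity: E[X] = C(227, 3)·p³ ≈ 1923825 · 9.93615e-03 ≈ 19115.419.
Since α = 2/3 < 1, p = c/n^{2/3} ≫ 1/n is above the triangle threshold p ~ 1/n. Asymptotically E[X] ~ (c³/6)·n^{3(1−α)} = (8³/6)·n^{1} → ∞; triangles are abundant w.h.p.

E[X] ≈ 19115.419; in regime p = Θ(1/n^{2/3}) E[X] diverges (above the triangle threshold p ~ 1/n).


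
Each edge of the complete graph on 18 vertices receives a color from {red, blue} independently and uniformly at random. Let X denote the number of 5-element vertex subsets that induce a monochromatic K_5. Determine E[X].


Let X = Σ_S X_S over the C(18, 5) = 8568 subsets S of size 5, where X_S = 1 if the K_5 on S is monochromatic.
For a fixed S, the K_5 on S has C(5, 2) = 10 edges. P[all 10 edges red] = (1/2)^10, and likewise for blue, so P[monochromatic] = 2·(1/2)^10 = 2^{1 − 10} = 1/512.
By linearity of expectation: E[X] = C(18, 5) · 2^{1 − 10} = 8568 · 1/512 = 1071/64.
Numerically: E[X] ≈ 16.734.

E[X] = C(18,5)·2^(1−C(5,2)) = 1071/64 ≈ 16.734.


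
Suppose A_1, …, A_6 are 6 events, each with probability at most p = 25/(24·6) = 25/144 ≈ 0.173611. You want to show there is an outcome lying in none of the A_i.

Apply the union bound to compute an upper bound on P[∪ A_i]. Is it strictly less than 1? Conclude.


Union bound: P[∪_{i=1}^{6} A_i] ≤ Σ_i P[A_i] ≤ 6·p = 6·(25/144) = 25/24.
Numerically: 25/24 ≈ 1.041667.
Is 25/24 < 1? NO.
Since the bound 25/24 is ≥ 1, the union bound is uninformative here; it does NOT by itself certify existence.

6·p = 25/24 ≈ 1.041667; existence NOT certified by the union bound.


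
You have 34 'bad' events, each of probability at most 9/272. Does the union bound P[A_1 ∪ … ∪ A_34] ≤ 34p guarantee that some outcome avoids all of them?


Union bound: P[∪_{i=1}^{34} A_i] ≤ Σ_i P[A_i] ≤ 34·p = 34·(9/272) = 9/8.
Numerically: 9/8 ≈ 1.125.
Is 9/8 < 1? NO.
Since the bound 9/8 is ≥ 1, the union bound is uninformative here; it does NOT by itself certify existence.

34·p = 9/8 ≈ 1.125; existence NOT certified by the union bound.


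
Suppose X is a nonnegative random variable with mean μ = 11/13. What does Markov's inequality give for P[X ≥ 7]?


μ = E[X] = 11/13, a = 7.
Markov: P[X ≥ 7] ≤ μ/a = (11/13)/7 = 11/91.
Numerically: ≈ 0.12088.
(Since a = 7 > μ = 0.84615, the bound 11/91 is < 1 and informative.)

P[X ≥ 7] ≤ 11/91 ≈ 0.12088.


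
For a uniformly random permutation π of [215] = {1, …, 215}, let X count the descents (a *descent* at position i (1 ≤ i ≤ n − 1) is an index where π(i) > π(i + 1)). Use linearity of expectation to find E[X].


Write X = Σ X_I over i = 1, …, 214, with X_I the indicator of one descent.
There are 214 indicators.
For each fixed i, the pair (π(i), π(i+1)) is a uniformly random ordered pair of distinct values from {1, …, 215}; by symmetry P[π(i) > π(i+1)] = 1/2.
By linearity: E[X] = 214 · (1/2) = (215 − 1) · (1/2) = 107 ≈ 107.0000.

E[X] = 107 = 107.0000.


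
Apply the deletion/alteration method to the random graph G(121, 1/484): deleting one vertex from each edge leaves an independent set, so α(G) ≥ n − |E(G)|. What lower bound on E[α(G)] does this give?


E[|E(G)|] = C(121, 2)·p = 7260 · (1/484) = 15.
E[α(G)] ≥ n − E[|E(G)|] = 121 − 15 = 106.
Numerically: ≈ 106.000000.
(This is only a lower bound; the true E[α(G)] may be larger.)

E[α(G)] ≥ 106 ≈ 106.000000.


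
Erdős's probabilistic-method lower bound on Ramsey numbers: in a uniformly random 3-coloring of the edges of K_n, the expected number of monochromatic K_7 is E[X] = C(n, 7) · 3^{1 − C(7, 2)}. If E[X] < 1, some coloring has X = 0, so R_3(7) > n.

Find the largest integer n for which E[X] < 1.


We need C(n, 7) · 3^{1 − 21} < 1, i.e. C(n, 7) < 3^{21 − 1} = 3486784401.
Check values of n near the boundary:
  n = 75: C(75, 7) = 1984829850; 1984829850 < 3486784401? YES
  n = 76: C(76, 7) = 2186189400; 2186189400 < 3486784401? YES
  n = 77: C(77, 7) = 2404808340; 2404808340 < 3486784401? YES
  n = 78: C(78, 7) = 2641902120; 2641902120 < 3486784401? YES
  n = 79: C(79, 7) = 2898753715; 2898753715 < 3486784401? YES
  n = 80: C(80, 7) = 3176716400; 3176716400 < 3486784401? YES
  n = 81: C(81, 7) = 3477216600; 3477216600 < 3486784401? YES
  n = 82: C(82, 7) = 3801756816; 3801756816 < 3486784401? NO
The largest n with C(n, 7) < 3486784401 is n = 81 (where E[X] = 42928600/43046721 ≈ 0.99726). Hence R_3(7) > 81, i.e. R_3(7) ≥ 82.

Largest n = 81; hence R_3(7) > 81.


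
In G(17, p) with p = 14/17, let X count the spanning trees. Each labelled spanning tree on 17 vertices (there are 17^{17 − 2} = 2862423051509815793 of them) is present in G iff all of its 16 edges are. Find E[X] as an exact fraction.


K_17 has 17^{17 − 2} = 2862423051509815793 labelled spanning trees.
For each such spanning tree H, let X_H = 1 if all 16 edges of H are present in G. Then P[X_H = 1] = p^{16} = (14/17)^{16} = 2177953337809371136/48661191875666868481.
By linearity of expectation: E[X] = Σ_H E[X_H] = 2862423051509815793 · p^{16} = 2862423051509815793 · 2177953337809371136/48661191875666868481 = 2177953337809371136/17.
Numerically: E[X] ≈ 1.281e+17.

E[X] = 2862423051509815793 · (14/17)^{16} = 2177953337809371136/17 ≈ 1.281e+17.


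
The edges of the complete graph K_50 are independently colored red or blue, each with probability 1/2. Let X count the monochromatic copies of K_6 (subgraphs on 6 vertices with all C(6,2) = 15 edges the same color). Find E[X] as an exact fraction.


Let X = Σ_S X_S over the C(50, 6) = 15890700 subsets S of size 6, where X_S = 1 if the K_6 on S is monochromatic.
For a fixed S, the K_6 on S has C(6, 2) = 15 edges. P[all 15 edges red] = (1/2)^15, and likewise for blue, so P[monochromatic] = 2·(1/2)^15 = 2^{1 − 15} = 1/16384.
By linearity: E[X] = C(50, 6) · 2^{1 − 15} = 15890700 · 1/16384 = 3972675/4096.
Numerically: E[X] ≈ 969.8914.

E[X] = C(50,6)·2^(1−C(6,2)) = 3972675/4096 ≈ 969.8914.


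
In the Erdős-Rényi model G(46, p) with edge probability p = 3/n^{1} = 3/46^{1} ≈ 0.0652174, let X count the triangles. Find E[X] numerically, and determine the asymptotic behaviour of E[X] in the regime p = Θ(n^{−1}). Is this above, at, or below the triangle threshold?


Number of potential triangles: C(46, 3) = 15180.
Each occurs with probability p³ ≈ (0.0652174)³ ≈ 2.77389661e-04.
By linearity: E[X] = C(46, 3)·p³ ≈ 15180 · 2.77389661e-04 ≈ 4.210775.
Here α = 1, so p = 3/n is exactly at the triangle threshold p ~ 1/n. Asymptotically E[X] → c³/6 = 3³/6 = 9/2 ≈ 4.500000, a bounded constant. In this regime the triangle count is asymptotically Poisson(c³/6).

E[X] ≈ 4.210775; in regime p = Θ(1/n^{1}) E[X] stays bounded (at the triangle threshold p ~ 1/n).


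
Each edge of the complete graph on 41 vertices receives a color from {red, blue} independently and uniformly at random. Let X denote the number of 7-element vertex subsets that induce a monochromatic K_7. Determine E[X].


Let X = Σ_S X_S over the C(41, 7) = 22481940 subsets S of size 7, where X_S = 1 if the K_7 on S is monochromatic.
For a fixed S, the K_7 on S has C(7, 2) = 21 edges. P[all 21 edges red] = (1/2)^21, and likewise for blue, so P[monochromatic] = 2·(1/2)^21 = 2^{1 − 21} = 1/1048576.
Summing: E[X] = C(41, 7) · 2^{1 − 21} = 22481940 · 1/1048576 = 5620485/262144.
Numerically: E[X] ≈ 21.44045.

E[X] = C(41,7)·2^(1−C(7,2)) = 5620485/262144 ≈ 21.44045.


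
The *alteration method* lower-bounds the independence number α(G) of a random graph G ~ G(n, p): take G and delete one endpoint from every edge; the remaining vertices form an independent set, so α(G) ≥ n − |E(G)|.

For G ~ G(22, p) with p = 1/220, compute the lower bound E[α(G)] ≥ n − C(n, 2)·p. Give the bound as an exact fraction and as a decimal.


E[|E(G)|] = C(22, 2)·p = 231 · (1/220) = 21/20.
E[α(G)] ≥ n − E[|E(G)|] = 22 − 21/20 = 419/20.
Numerically: ≈ 20.950000.
(This is only a lower bound; the true E[α(G)] may be larger.)

E[α(G)] ≥ 419/20 ≈ 20.950000.


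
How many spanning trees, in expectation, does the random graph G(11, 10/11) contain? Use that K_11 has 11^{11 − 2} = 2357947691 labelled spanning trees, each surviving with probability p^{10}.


K_11 has 11^{11 − 2} = 2357947691 labelled spanning trees.
For each such spanning tree H, let X_H = 1 if all 10 edges of H are present in G. Then P[X_H = 1] = p^{10} = (10/11)^{10} = 10000000000/25937424601.
Summing the indicators: E[X] = Σ_H E[X_H] = 2357947691 · p^{10} = 2357947691 · 10000000000/25937424601 = 10000000000/11.
Numerically: E[X] ≈ 9.09091e+08.

E[X] = 2357947691 · (10/11)^{10} = 10000000000/11 ≈ 9.09091e+08.


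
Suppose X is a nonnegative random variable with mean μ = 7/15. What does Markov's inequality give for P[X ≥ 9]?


μ = E[X] = 7/15, a = 9.
Markov: P[X ≥ 9] ≤ μ/a = (7/15)/9 = 7/135.
Numerically: ≈ 0.0519.
(Since a = 9 > μ = 0.4667, the bound 7/135 is < 1 and informative.)

P[X ≥ 9] ≤ 7/135 ≈ 0.0519.


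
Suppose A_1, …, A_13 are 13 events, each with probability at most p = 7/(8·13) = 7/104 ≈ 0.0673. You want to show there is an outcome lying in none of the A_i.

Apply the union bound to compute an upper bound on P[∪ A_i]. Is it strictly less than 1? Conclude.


Union bound: P[∪_{i=1}^{13} A_i] ≤ Σ_i P[A_i] ≤ 13·p = 13·(7/104) = 7/8.
Numerically: 7/8 ≈ 0.8750.
Is 7/8 < 1? YES.
Since P[∪ A_i] ≤ 7/8 < 1, the complement has P[∩ A_i^c] ≥ 1 − 7/8 = 1/8 > 0, so some outcome avoids every A_i.

13·p = 7/8 ≈ 0.8750; existence CERTIFIED by the union bound.


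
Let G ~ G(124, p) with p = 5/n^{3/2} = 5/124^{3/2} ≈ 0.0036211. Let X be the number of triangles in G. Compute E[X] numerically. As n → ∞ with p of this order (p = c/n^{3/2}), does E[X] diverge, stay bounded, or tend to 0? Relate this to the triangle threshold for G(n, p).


Number of potential triangles: C(124, 3) = 310124.
Each occurs with probability p³ ≈ (0.0036211)³ ≈ 4.7480188e-08.
By linearity: E[X] = C(124, 3)·p³ ≈ 310124 · 4.7480188e-08 ≈ 0.01472.
Since α = 3/2 > 1, p = c/n^{3/2} = o(1/n) is below the triangle threshold p ~ 1/n. Asymptotically E[X] ~ (c³/6)·n^{3(1−α)} = (5³/6)·n^{-1.5} → 0, so by Markov's inequality G has no triangles w.h.p.

E[X] ≈ 0.01472; in regime p = Θ(1/n^{3/2}) E[X] tends to 0 (below the triangle threshold p ~ 1/n).


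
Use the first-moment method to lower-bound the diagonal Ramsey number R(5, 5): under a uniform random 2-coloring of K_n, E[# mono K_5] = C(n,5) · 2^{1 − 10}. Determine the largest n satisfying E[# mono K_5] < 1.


We need C(n, 5) · 2^{1 − 10} < 1, i.e. C(n, 5) < 2^{10 − 1} = 512.
Check values of n near the boundary:
  n = 9: C(9, 5) = 126; 126 < 512? YES
  n = 10: C(10, 5) = 252; 252 < 512? YES
  n = 11: C(11, 5) = 462; 462 < 512? YES
  n = 12: C(12, 5) = 792; 792 < 512? NO
The largest n with C(n, 5) < 512 is n = 11 (where E[X] = 231/256 ≈ 0.9023). Hence R(5, 5) > 11, i.e. R(5, 5) ≥ 12.

Largest n = 11; hence R(5, 5) > 11.


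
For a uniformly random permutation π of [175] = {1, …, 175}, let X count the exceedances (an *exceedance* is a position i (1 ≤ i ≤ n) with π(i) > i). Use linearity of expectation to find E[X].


Write X = Σ_{i=1}^{175} X_i, where X_i = 1_{π(i) > i}.
For each fixed i, π(i) is uniform over {1, …, 175} (marginal of a uniform permutation), so P[π(i) > i] = (n − i)/n. Summing: Σ_{i=1}^{175} (n − i)/n = (0 + 1 + … + 174)/175 = 175(175 − 1)/(2·175) = (175 − 1)/2.
Hence E[X] = Σ_{i=1}^{175} (175 − i)/175 = 87 ≈ 87.00000.

E[X] = 87 = 87.00000.


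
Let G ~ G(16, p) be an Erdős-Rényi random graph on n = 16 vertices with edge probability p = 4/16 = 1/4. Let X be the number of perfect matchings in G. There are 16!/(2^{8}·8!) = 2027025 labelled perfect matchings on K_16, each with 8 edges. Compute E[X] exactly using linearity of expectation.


K_16 has 16!/(2^{8}·8!) = 2027025 labelled perfect matchings.
For each such perfect matching H, let X_H = 1 if all 8 edges of H are present in G. Then P[X_H = 1] = p^{8} = (1/4)^{8} = 1/65536.
Summing the indicators: E[X] = Σ_H E[X_H] = 2027025 · p^{8} = 2027025 · 1/65536 = 2027025/65536.
Numerically: E[X] ≈ 30.9299.

E[X] = 2027025 · (1/4)^{8} = 2027025/65536 ≈ 30.9299.


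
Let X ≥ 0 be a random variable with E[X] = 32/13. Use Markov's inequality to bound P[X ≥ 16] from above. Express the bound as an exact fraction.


μ = E[X] = 32/13, a = 16.
Markov: P[X ≥ 16] ≤ μ/a = (32/13)/16 = 2/13.
Numerically: ≈ 0.154.
(Since a = 16 > μ = 2.462, the bound 2/13 is < 1 and informative.)

P[X ≥ 16] ≤ 2/13 ≈ 0.154.


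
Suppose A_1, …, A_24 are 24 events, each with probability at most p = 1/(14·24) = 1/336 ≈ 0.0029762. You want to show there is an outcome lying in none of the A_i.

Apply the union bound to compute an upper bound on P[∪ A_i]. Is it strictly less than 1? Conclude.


Union bound: P[∪_{i=1}^{24} A_i] ≤ Σ_i P[A_i] ≤ 24·p = 24·(1/336) = 1/14.
Numerically: 1/14 ≈ 0.0714286.
Is 1/14 < 1? YES.
Since P[∪ A_i] ≤ 1/14 < 1, the complement has P[∩ A_i^c] ≥ 1 − 1/14 = 13/14 > 0, so some outcome avoids every A_i.

24·p = 1/14 ≈ 0.0714286; existence CERTIFIED by the union bound.


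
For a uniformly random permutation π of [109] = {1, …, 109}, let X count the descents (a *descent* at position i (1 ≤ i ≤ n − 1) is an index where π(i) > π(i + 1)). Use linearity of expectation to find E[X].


Write X = Σ X_I over i = 1, …, 108, with X_I the indicator of one descent.
There are 108 indicators.
For each fixed i, the pair (π(i), π(i+1)) is a uniformly random ordered pair of distinct values from {1, …, 109}; by symmetry P[π(i) > π(i+1)] = 1/2.
By linearity: E[X] = 108 · (1/2) = (109 − 1) · (1/2) = 54 ≈ 54.00000.

E[X] = 54 = 54.00000.


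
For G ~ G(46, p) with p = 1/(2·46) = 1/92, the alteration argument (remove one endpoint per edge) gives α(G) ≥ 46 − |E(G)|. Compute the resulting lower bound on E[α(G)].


E[|E(G)|] = C(46, 2)·p = 1035 · (1/92) = 45/4.
E[α(G)] ≥ n − E[|E(G)|] = 46 − 45/4 = 139/4.
Numerically: ≈ 34.750.
(This is only a lower bound; the true E[α(G)] may be larger.)

E[α(G)] ≥ 139/4 ≈ 34.750.


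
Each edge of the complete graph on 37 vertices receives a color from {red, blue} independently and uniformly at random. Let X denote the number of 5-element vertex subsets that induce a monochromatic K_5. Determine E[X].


Let X = Σ_S X_S over the C(37, 5) = 435897 subsets S of size 5, where X_S = 1 if the K_5 on S is monochromatic.
For a fixed S, the K_5 on S has C(5, 2) = 10 edges. P[all 10 edges red] = (1/2)^10, and likewise for blue, so P[monochromatic] = 2·(1/2)^10 = 2^{1 − 10} = 1/512.
By linearity of expectation: E[X] = C(37, 5) · 2^{1 − 10} = 435897 · 1/512 = 435897/512.
Numerically: E[X] ≈ 851.36133.

E[X] = C(37,5)·2^(1−C(5,2)) = 435897/512 ≈ 851.36133.


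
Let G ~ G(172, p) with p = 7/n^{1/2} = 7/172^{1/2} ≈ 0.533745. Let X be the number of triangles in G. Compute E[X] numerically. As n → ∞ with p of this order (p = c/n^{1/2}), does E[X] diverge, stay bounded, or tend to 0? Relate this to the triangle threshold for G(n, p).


Number of potential triangles: C(172, 3) = 833340.
Each occurs with probability p³ ≈ (0.533745)³ ≈ 1.52055261e-01.
By linearity: E[X] = C(172, 3)·p³ ≈ 833340 · 1.52055261e-01 ≈ 126713.730814.
Since α = 1/2 < 1, p = c/n^{1/2} ≫ 1/n is above the triangle threshold p ~ 1/n. Asymptotically E[X] ~ (c³/6)·n^{3(1−α)} = (7³/6)·n^{1.5} → ∞; triangles are abundant w.h.p.

E[X] ≈ 126713.730814; in regime p = Θ(1/n^{1/2}) E[X] diverges (above the triangle threshold p ~ 1/n).


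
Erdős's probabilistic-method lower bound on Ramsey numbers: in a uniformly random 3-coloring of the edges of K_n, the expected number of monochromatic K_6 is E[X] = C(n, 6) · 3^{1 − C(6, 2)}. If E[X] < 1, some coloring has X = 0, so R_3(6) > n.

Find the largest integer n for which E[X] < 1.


We need C(n, 6) · 3^{1 − 15} < 1, i.e. C(n, 6) < 3^{15 − 1} = 4782969.
Check values of n near the boundary:
  n = 38: C(38, 6) = 2760681; 2760681 < 4782969? YES
  n = 39: C(39, 6) = 3262623; 3262623 < 4782969? YES
  n = 40: C(40, 6) = 3838380; 3838380 < 4782969? YES
  n = 41: C(41, 6) = 4496388; 4496388 < 4782969? YES
  n = 42: C(42, 6) = 5245786; 5245786 < 4782969? NO
  n = 43: C(43, 6) = 6096454; 6096454 < 4782969? NO
  n = 44: C(44, 6) = 7059052; 7059052 < 4782969? NO
The largest n with C(n, 6) < 4782969 is n = 41 (where E[X] = 1498796/1594323 ≈ 0.940083). Hence R_3(6) > 41, i.e. R_3(6) ≥ 42.

Largest n = 41; hence R_3(6) > 41.


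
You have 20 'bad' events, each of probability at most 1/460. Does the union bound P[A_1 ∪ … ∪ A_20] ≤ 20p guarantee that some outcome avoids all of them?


Union bound: P[∪_{i=1}^{20} A_i] ≤ Σ_i P[A_i] ≤ 20·p = 20·(1/460) = 1/23.
Numerically: 1/23 ≈ 0.043.
Is 1/23 < 1? YES.
Since P[∪ A_i] ≤ 1/23 < 1, the complement has P[∩ A_i^c] ≥ 1 − 1/23 = 22/23 > 0, so some outcome avoids every A_i.

20·p = 1/23 ≈ 0.043; existence CERTIFIED by the union bound.


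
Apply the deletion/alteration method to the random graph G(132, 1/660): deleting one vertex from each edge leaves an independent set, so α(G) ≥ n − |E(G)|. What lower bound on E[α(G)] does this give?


E[|E(G)|] = C(132, 2)·p = 8646 · (1/660) = 131/10.
E[α(G)] ≥ n − E[|E(G)|] = 132 − 131/10 = 1189/10.
Numerically: ≈ 118.900000.
(This is only a lower bound; the true E[α(G)] may be larger.)

E[α(G)] ≥ 1189/10 ≈ 118.900000.


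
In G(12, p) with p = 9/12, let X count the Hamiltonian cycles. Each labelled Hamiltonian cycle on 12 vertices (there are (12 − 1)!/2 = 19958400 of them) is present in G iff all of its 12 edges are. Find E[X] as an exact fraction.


K_12 has (12 − 1)!/2 = 19958400 labelled Hamiltonian cycles.
For each such Hamiltonian cycle H, let X_H = 1 if all 12 edges of H are present in G. Then P[X_H = 1] = p^{12} = (3/4)^{12} = 531441/16777216.
By linearity: E[X] = Σ_H E[X_H] = 19958400 · p^{12} = 19958400 · 531441/16777216 = 82864937925/131072.
Numerically: E[X] ≈ 6.322e+05.

E[X] = 19958400 · (3/4)^{12} = 82864937925/131072 ≈ 6.322e+05.


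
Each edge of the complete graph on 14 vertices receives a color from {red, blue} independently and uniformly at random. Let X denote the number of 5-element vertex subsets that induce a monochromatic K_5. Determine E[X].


Let X = Σ_S X_S over the C(14, 5) = 2002 subsets S of size 5, where X_S = 1 if the K_5 on S is monochromatic.
For a fixed S, the K_5 on S has C(5, 2) = 10 edges. P[all 10 edges red] = (1/2)^10, and likewise for blue, so P[monochromatic] = 2·(1/2)^10 = 2^{1 − 10} = 1/512.
Summing: E[X] = C(14, 5) · 2^{1 − 10} = 2002 · 1/512 = 1001/256.
Numerically: E[X] ≈ 3.910.

E[X] = C(14,5)·2^(1−C(5,2)) = 1001/256 ≈ 3.910.


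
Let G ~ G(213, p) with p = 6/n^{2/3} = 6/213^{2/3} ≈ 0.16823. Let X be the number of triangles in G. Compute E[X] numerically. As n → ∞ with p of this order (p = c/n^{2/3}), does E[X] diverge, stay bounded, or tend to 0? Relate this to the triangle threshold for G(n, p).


Number of potential triangles: C(213, 3) = 1587986.
Each occurs with probability p³ ≈ (0.16823)³ ≈ 4.7609601e-03.
By linearity: E[X] = C(213, 3)·p³ ≈ 1587986 · 4.7609601e-03 ≈ 7560.33803.
Since α = 2/3 < 1, p = c/n^{2/3} ≫ 1/n is above the triangle threshold p ~ 1/n. Asymptotically E[X] ~ (c³/6)·n^{3(1−α)} = (6³/6)·n^{1} → ∞; triangles are abundant w.h.p.

E[X] ≈ 7560.33803; in regime p = Θ(1/n^{2/3}) E[X] diverges (above the triangle threshold p ~ 1/n).


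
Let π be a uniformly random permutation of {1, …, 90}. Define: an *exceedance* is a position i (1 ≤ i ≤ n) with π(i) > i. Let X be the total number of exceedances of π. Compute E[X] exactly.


Write X = Σ_{i=1}^{90} X_i, where X_i = 1_{π(i) > i}.
For each fixed i, π(i) is uniform over {1, …, 90} (marginal of a uniform permutation), so P[π(i) > i] = (n − i)/n. Summing: Σ_{i=1}^{90} (n − i)/n = (0 + 1 + … + 89)/90 = 90(90 − 1)/(2·90) = (90 − 1)/2.
Hence E[X] = Σ_{i=1}^{90} (90 − i)/90 = 89/2 ≈ 44.5000.

E[X] = 89/2 = 44.5000.


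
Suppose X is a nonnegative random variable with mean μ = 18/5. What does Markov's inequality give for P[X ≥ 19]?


μ = E[X] = 18/5, a = 19.
Markov: P[X ≥ 19] ≤ μ/a = (18/5)/19 = 18/95.
Numerically: ≈ 0.189474.
(Since a = 19 > μ = 3.600000, the bound 18/95 is < 1 and informative.)

P[X ≥ 19] ≤ 18/95 ≈ 0.189474.


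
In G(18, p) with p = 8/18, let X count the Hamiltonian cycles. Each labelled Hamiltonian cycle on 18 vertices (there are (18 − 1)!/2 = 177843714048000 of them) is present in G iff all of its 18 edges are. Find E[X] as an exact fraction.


K_18 has (18 − 1)!/2 = 177843714048000 labelled Hamiltonian cycles.
For each such Hamiltonian cycle H, let X_H = 1 if all 18 edges of H are present in G. Then P[X_H = 1] = p^{18} = (4/9)^{18} = 68719476736/150094635296999121.
Summing the indicators: E[X] = Σ_H E[X_H] = 177843714048000 · p^{18} = 177843714048000 · 68719476736/150094635296999121 = 16764508875398316032000/205891132094649.
Numerically: E[X] ≈ 8.1424e+07.

E[X] = 177843714048000 · (4/9)^{18} = 16764508875398316032000/205891132094649 ≈ 8.1424e+07.


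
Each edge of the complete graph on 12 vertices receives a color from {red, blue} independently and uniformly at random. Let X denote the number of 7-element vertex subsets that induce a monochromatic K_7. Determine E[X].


Let X = Σ_S X_S over the C(12, 7) = 792 subsets S of size 7, where X_S = 1 if the K_7 on S is monochromatic.
For a fixed S, the K_7 on S has C(7, 2) = 21 edges. P[all 21 edges red] = (1/2)^21, and likewise for blue, so P[monochromatic] = 2·(1/2)^21 = 2^{1 − 21} = 1/1048576.
Summing: E[X] = C(12, 7) · 2^{1 − 21} = 792 · 1/1048576 = 99/131072.
Numerically: E[X] ≈ 0.001.

E[X] = C(12,7)·2^(1−C(7,2)) = 99/131072 ≈ 0.001.


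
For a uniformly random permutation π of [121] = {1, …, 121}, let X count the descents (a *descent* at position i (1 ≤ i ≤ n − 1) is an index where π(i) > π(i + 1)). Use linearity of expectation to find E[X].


Write X = Σ X_I over i = 1, …, 120, with X_I the indicator of one descent.
There are 120 indicators.
For each fixed i, the pair (π(i), π(i+1)) is a uniformly random ordered pair of distinct values from {1, …, 121}; by symmetry P[π(i) > π(i+1)] = 1/2.
By linearity: E[X] = 120 · (1/2) = (121 − 1) · (1/2) = 60 ≈ 60.00000.

E[X] = 60 = 60.00000.


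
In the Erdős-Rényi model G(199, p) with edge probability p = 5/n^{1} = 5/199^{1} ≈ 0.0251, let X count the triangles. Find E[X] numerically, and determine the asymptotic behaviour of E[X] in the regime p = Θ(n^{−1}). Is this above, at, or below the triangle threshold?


Number of potential triangles: C(199, 3) = 1293699.
Each occurs with probability p³ ≈ (0.0251)³ ≈ 1.58617e-05.
By linearity: E[X] = C(199, 3)·p³ ≈ 1293699 · 1.58617e-05 ≈ 20.520.
Here α = 1, so p = 5/n is exactly at the triangle threshold p ~ 1/n. Asymptotically E[X] → c³/6 = 5³/6 = 125/6 ≈ 20.833, a bounded constant. In this regime the triangle count is asymptotically Poisson(c³/6).

E[X] ≈ 20.520; in regime p = Θ(1/n^{1}) E[X] stays bounded (at the triangle threshold p ~ 1/n).


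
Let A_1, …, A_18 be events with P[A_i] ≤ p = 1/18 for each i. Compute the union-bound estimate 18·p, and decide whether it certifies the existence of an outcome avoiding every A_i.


Union bound: P[∪_{i=1}^{18} A_i] ≤ Σ_i P[A_i] ≤ 18·p = 18·(1/18) = 1.
Numerically: 1 ≈ 1.0000.
Is 1 < 1? NO.
Since the bound 1 is ≥ 1, the union bound is uninformative here; it does NOT by itself certify existence.

18·p = 1 ≈ 1.0000; existence NOT certified by the union bound.


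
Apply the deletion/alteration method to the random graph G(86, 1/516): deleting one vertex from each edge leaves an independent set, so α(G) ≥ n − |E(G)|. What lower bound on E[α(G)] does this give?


E[|E(G)|] = C(86, 2)·p = 3655 · (1/516) = 85/12.
E[α(G)] ≥ n − E[|E(G)|] = 86 − 85/12 = 947/12.
Numerically: ≈ 78.9167.
(This is only a lower bound; the true E[α(G)] may be larger.)

E[α(G)] ≥ 947/12 ≈ 78.9167.


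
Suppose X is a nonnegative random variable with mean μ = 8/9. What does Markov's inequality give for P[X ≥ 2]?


μ = E[X] = 8/9, a = 2.
Markov: P[X ≥ 2] ≤ μ/a = (8/9)/2 = 4/9.
Numerically: ≈ 0.444444.
(Since a = 2 > μ = 0.888889, the bound 4/9 is < 1 and informative.)

P[X ≥ 2] ≤ 4/9 ≈ 0.444444.


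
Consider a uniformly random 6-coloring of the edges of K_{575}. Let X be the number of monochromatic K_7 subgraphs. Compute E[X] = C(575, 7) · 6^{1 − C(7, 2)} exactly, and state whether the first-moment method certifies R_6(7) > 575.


E[X] = C(575, 7) · 6^{1 − 21} = 3974871393896975 · 6^{−20} = 3974871393896975/3656158440062976.
As a reduced fraction: E[X] = 3974871393896975/3656158440062976 ≈ 1.087.
Is E[X] < 1? NO.
Since E[X] ≥ 1, the first-moment bound is inconclusive at n = 575; it does NOT by itself certify R_6(7) > 575.

E[X] = 3974871393896975/3656158440062976 ≈ 1.087; E[X] ≥ 1; first-moment method inconclusive here.


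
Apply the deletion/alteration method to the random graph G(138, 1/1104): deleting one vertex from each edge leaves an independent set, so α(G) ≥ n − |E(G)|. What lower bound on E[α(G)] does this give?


E[|E(G)|] = C(138, 2)·p = 9453 · (1/1104) = 137/16.
E[α(G)] ≥ n − E[|E(G)|] = 138 − 137/16 = 2071/16.
Numerically: ≈ 129.43750.
(This is only a lower bound; the true E[α(G)] may be larger.)

E[α(G)] ≥ 2071/16 ≈ 129.43750.


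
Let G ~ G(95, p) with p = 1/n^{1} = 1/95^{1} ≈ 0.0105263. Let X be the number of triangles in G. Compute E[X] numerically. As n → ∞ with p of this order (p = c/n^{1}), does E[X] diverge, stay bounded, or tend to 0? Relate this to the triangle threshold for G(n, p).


Number of potential triangles: C(95, 3) = 138415.
Each occurs with probability p³ ≈ (0.0105263)³ ≈ 1.16635078e-06.
By linearity: E[X] = C(95, 3)·p³ ≈ 138415 · 1.16635078e-06 ≈ 0.161440.
Here α = 1, so p = 1/n is exactly at the triangle threshold p ~ 1/n. Asymptotically E[X] → c³/6 = 1³/6 = 1/6 ≈ 0.166667, a bounded constant. In this regime the triangle count is asymptotically Poisson(c³/6).

E[X] ≈ 0.161440; in regime p = Θ(1/n^{1}) E[X] stays bounded (at the triangle threshold p ~ 1/n).
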